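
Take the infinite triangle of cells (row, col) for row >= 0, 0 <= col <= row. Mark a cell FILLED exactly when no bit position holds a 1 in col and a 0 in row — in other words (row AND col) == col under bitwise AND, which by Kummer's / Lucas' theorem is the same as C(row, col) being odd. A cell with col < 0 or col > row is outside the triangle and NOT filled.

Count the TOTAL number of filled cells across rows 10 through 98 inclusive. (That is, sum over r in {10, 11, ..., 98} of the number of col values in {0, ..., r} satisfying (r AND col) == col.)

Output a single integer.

Answer: 1202

Derivation:
r10=1010 pc2: +4 =4
r11=1011 pc3: +8 =12
r12=1100 pc2: +4 =16
r13=1101 pc3: +8 =24
r14=1110 pc3: +8 =32
r15=1111 pc4: +16 =48
r16=10000 pc1: +2 =50
r17=10001 pc2: +4 =54
r18=10010 pc2: +4 =58
r19=10011 pc3: +8 =66
r20=10100 pc2: +4 =70
r21=10101 pc3: +8 =78
r22=10110 pc3: +8 =86
r23=10111 pc4: +16 =102
r24=11000 pc2: +4 =106
r25=11001 pc3: +8 =114
r26=11010 pc3: +8 =122
r27=11011 pc4: +16 =138
r28=11100 pc3: +8 =146
r29=11101 pc4: +16 =162
r30=11110 pc4: +16 =178
r31=11111 pc5: +32 =210
r32=100000 pc1: +2 =212
r33=100001 pc2: +4 =216
r34=100010 pc2: +4 =220
r35=100011 pc3: +8 =228
r36=100100 pc2: +4 =232
r37=100101 pc3: +8 =240
r38=100110 pc3: +8 =248
r39=100111 pc4: +16 =264
r40=101000 pc2: +4 =268
r41=101001 pc3: +8 =276
r42=101010 pc3: +8 =284
r43=101011 pc4: +16 =300
r44=101100 pc3: +8 =308
r45=101101 pc4: +16 =324
r46=101110 pc4: +16 =340
r47=101111 pc5: +32 =372
r48=110000 pc2: +4 =376
r49=110001 pc3: +8 =384
r50=110010 pc3: +8 =392
r51=110011 pc4: +16 =408
r52=110100 pc3: +8 =416
r53=110101 pc4: +16 =432
r54=110110 pc4: +16 =448
r55=110111 pc5: +32 =480
r56=111000 pc3: +8 =488
r57=111001 pc4: +16 =504
r58=111010 pc4: +16 =520
r59=111011 pc5: +32 =552
r60=111100 pc4: +16 =568
r61=111101 pc5: +32 =600
r62=111110 pc5: +32 =632
r63=111111 pc6: +64 =696
r64=1000000 pc1: +2 =698
r65=1000001 pc2: +4 =702
r66=1000010 pc2: +4 =706
r67=1000011 pc3: +8 =714
r68=1000100 pc2: +4 =718
r69=1000101 pc3: +8 =726
r70=1000110 pc3: +8 =734
r71=1000111 pc4: +16 =750
r72=1001000 pc2: +4 =754
r73=1001001 pc3: +8 =762
r74=1001010 pc3: +8 =770
r75=1001011 pc4: +16 =786
r76=1001100 pc3: +8 =794
r77=1001101 pc4: +16 =810
r78=1001110 pc4: +16 =826
r79=1001111 pc5: +32 =858
r80=1010000 pc2: +4 =862
r81=1010001 pc3: +8 =870
r82=1010010 pc3: +8 =878
r83=1010011 pc4: +16 =894
r84=1010100 pc3: +8 =902
r85=1010101 pc4: +16 =918
r86=1010110 pc4: +16 =934
r87=1010111 pc5: +32 =966
r88=1011000 pc3: +8 =974
r89=1011001 pc4: +16 =990
r90=1011010 pc4: +16 =1006
r91=1011011 pc5: +32 =1038
r92=1011100 pc4: +16 =1054
r93=1011101 pc5: +32 =1086
r94=1011110 pc5: +32 =1118
r95=1011111 pc6: +64 =1182
r96=1100000 pc2: +4 =1186
r97=1100001 pc3: +8 =1194
r98=1100010 pc3: +8 =1202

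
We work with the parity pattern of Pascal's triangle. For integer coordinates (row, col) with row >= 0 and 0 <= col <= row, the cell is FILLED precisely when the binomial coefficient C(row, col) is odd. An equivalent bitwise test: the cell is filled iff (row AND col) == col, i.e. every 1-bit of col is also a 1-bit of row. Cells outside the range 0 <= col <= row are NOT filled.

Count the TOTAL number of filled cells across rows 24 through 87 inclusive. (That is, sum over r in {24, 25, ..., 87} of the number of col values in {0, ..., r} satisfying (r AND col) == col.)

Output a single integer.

r24=11000 pc2: +4 =4
r25=11001 pc3: +8 =12
r26=11010 pc3: +8 =20
r27=11011 pc4: +16 =36
r28=11100 pc3: +8 =44
r29=11101 pc4: +16 =60
r30=11110 pc4: +16 =76
r31=11111 pc5: +32 =108
r32=100000 pc1: +2 =110
r33=100001 pc2: +4 =114
r34=100010 pc2: +4 =118
r35=100011 pc3: +8 =126
r36=100100 pc2: +4 =130
r37=100101 pc3: +8 =138
r38=100110 pc3: +8 =146
r39=100111 pc4: +16 =162
r40=101000 pc2: +4 =166
r41=101001 pc3: +8 =174
r42=101010 pc3: +8 =182
r43=101011 pc4: +16 =198
r44=101100 pc3: +8 =206
r45=101101 pc4: +16 =222
r46=101110 pc4: +16 =238
r47=101111 pc5: +32 =270
r48=110000 pc2: +4 =274
r49=110001 pc3: +8 =282
r50=110010 pc3: +8 =290
r51=110011 pc4: +16 =306
r52=110100 pc3: +8 =314
r53=110101 pc4: +16 =330
r54=110110 pc4: +16 =346
r55=110111 pc5: +32 =378
r56=111000 pc3: +8 =386
r57=111001 pc4: +16 =402
r58=111010 pc4: +16 =418
r59=111011 pc5: +32 =450
r60=111100 pc4: +16 =466
r61=111101 pc5: +32 =498
r62=111110 pc5: +32 =530
r63=111111 pc6: +64 =594
r64=1000000 pc1: +2 =596
r65=1000001 pc2: +4 =600
r66=1000010 pc2: +4 =604
r67=1000011 pc3: +8 =612
r68=1000100 pc2: +4 =616
r69=1000101 pc3: +8 =624
r70=1000110 pc3: +8 =632
r71=1000111 pc4: +16 =648
r72=1001000 pc2: +4 =652
r73=1001001 pc3: +8 =660
r74=1001010 pc3: +8 =668
r75=1001011 pc4: +16 =684
r76=1001100 pc3: +8 =692
r77=1001101 pc4: +16 =708
r78=1001110 pc4: +16 =724
r79=1001111 pc5: +32 =756
r80=1010000 pc2: +4 =760
r81=1010001 pc3: +8 =768
r82=1010010 pc3: +8 =776
r83=1010011 pc4: +16 =792
r84=1010100 pc3: +8 =800
r85=1010101 pc4: +16 =816
r86=1010110 pc4: +16 =832
r87=1010111 pc5: +32 =864

Answer: 864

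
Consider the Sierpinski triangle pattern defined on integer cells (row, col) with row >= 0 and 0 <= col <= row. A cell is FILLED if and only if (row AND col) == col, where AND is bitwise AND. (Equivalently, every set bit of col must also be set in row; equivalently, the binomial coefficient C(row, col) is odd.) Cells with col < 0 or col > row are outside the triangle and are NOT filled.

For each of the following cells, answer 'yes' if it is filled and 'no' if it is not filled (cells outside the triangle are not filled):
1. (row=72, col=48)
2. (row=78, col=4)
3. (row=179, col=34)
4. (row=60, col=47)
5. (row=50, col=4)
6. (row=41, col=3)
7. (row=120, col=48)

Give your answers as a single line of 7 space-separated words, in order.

Answer: no yes yes no no no yes

Derivation:
(72,48): row=0b1001000, col=0b110000, row AND col = 0b0 = 0; 0 != 48 -> empty
(78,4): row=0b1001110, col=0b100, row AND col = 0b100 = 4; 4 == 4 -> filled
(179,34): row=0b10110011, col=0b100010, row AND col = 0b100010 = 34; 34 == 34 -> filled
(60,47): row=0b111100, col=0b101111, row AND col = 0b101100 = 44; 44 != 47 -> empty
(50,4): row=0b110010, col=0b100, row AND col = 0b0 = 0; 0 != 4 -> empty
(41,3): row=0b101001, col=0b11, row AND col = 0b1 = 1; 1 != 3 -> empty
(120,48): row=0b1111000, col=0b110000, row AND col = 0b110000 = 48; 48 == 48 -> filled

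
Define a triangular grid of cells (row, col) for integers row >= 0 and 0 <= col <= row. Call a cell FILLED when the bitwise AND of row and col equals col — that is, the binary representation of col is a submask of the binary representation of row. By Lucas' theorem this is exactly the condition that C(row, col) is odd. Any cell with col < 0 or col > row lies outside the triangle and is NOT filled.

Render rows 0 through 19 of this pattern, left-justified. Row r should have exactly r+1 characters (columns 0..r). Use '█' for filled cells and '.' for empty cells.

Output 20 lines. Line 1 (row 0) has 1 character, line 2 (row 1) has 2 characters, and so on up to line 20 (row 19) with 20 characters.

Answer: █
██
█.█
████
█...█
██..██
█.█.█.█
████████
█.......█
██......██
█.█.....█.█
████....████
█...█...█...█
██..██..██..██
█.█.█.█.█.█.█.█
████████████████
█...............█
██..............██
█.█.............█.█
████............████

Derivation:
r0=0: █
r1=1: ██
r2=10: █.█
r3=11: ████
r4=100: █...█
r5=101: ██..██
r6=110: █.█.█.█
r7=111: ████████
r8=1000: █.......█
r9=1001: ██......██
r10=1010: █.█.....█.█
r11=1011: ████....████
r12=1100: █...█...█...█
r13=1101: ██..██..██..██
r14=1110: █.█.█.█.█.█.█.█
r15=1111: ████████████████
r16=10000: █...............█
r17=10001: ██..............██
r18=10010: █.█.............█.█
r19=10011: ████............████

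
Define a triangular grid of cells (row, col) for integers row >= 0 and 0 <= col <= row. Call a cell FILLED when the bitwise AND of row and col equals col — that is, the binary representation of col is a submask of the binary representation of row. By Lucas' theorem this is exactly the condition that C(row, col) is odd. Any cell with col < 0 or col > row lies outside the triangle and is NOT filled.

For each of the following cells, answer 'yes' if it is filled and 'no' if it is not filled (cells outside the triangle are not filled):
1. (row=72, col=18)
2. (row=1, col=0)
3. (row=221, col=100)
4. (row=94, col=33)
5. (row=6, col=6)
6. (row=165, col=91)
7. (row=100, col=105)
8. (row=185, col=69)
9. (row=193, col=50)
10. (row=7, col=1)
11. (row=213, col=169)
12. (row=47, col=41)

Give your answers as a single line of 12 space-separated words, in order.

Answer: no yes no no yes no no no no yes no yes

Derivation:
(72,18): row=0b1001000, col=0b10010, row AND col = 0b0 = 0; 0 != 18 -> empty
(1,0): row=0b1, col=0b0, row AND col = 0b0 = 0; 0 == 0 -> filled
(221,100): row=0b11011101, col=0b1100100, row AND col = 0b1000100 = 68; 68 != 100 -> empty
(94,33): row=0b1011110, col=0b100001, row AND col = 0b0 = 0; 0 != 33 -> empty
(6,6): row=0b110, col=0b110, row AND col = 0b110 = 6; 6 == 6 -> filled
(165,91): row=0b10100101, col=0b1011011, row AND col = 0b1 = 1; 1 != 91 -> empty
(100,105): col outside [0, 100] -> not filled
(185,69): row=0b10111001, col=0b1000101, row AND col = 0b1 = 1; 1 != 69 -> empty
(193,50): row=0b11000001, col=0b110010, row AND col = 0b0 = 0; 0 != 50 -> empty
(7,1): row=0b111, col=0b1, row AND col = 0b1 = 1; 1 == 1 -> filled
(213,169): row=0b11010101, col=0b10101001, row AND col = 0b10000001 = 129; 129 != 169 -> empty
(47,41): row=0b101111, col=0b101001, row AND col = 0b101001 = 41; 41 == 41 -> filled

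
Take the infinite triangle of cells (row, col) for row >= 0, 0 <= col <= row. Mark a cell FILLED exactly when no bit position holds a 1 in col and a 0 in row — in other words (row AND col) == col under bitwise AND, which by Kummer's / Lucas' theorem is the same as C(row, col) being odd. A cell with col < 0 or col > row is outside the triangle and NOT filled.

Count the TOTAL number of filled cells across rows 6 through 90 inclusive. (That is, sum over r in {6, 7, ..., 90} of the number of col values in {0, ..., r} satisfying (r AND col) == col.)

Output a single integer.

r6=110 pc2: +4 =4
r7=111 pc3: +8 =12
r8=1000 pc1: +2 =14
r9=1001 pc2: +4 =18
r10=1010 pc2: +4 =22
r11=1011 pc3: +8 =30
r12=1100 pc2: +4 =34
r13=1101 pc3: +8 =42
r14=1110 pc3: +8 =50
r15=1111 pc4: +16 =66
r16=10000 pc1: +2 =68
r17=10001 pc2: +4 =72
r18=10010 pc2: +4 =76
r19=10011 pc3: +8 =84
r20=10100 pc2: +4 =88
r21=10101 pc3: +8 =96
r22=10110 pc3: +8 =104
r23=10111 pc4: +16 =120
r24=11000 pc2: +4 =124
r25=11001 pc3: +8 =132
r26=11010 pc3: +8 =140
r27=11011 pc4: +16 =156
r28=11100 pc3: +8 =164
r29=11101 pc4: +16 =180
r30=11110 pc4: +16 =196
r31=11111 pc5: +32 =228
r32=100000 pc1: +2 =230
r33=100001 pc2: +4 =234
r34=100010 pc2: +4 =238
r35=100011 pc3: +8 =246
r36=100100 pc2: +4 =250
r37=100101 pc3: +8 =258
r38=100110 pc3: +8 =266
r39=100111 pc4: +16 =282
r40=101000 pc2: +4 =286
r41=101001 pc3: +8 =294
r42=101010 pc3: +8 =302
r43=101011 pc4: +16 =318
r44=101100 pc3: +8 =326
r45=101101 pc4: +16 =342
r46=101110 pc4: +16 =358
r47=101111 pc5: +32 =390
r48=110000 pc2: +4 =394
r49=110001 pc3: +8 =402
r50=110010 pc3: +8 =410
r51=110011 pc4: +16 =426
r52=110100 pc3: +8 =434
r53=110101 pc4: +16 =450
r54=110110 pc4: +16 =466
r55=110111 pc5: +32 =498
r56=111000 pc3: +8 =506
r57=111001 pc4: +16 =522
r58=111010 pc4: +16 =538
r59=111011 pc5: +32 =570
r60=111100 pc4: +16 =586
r61=111101 pc5: +32 =618
r62=111110 pc5: +32 =650
r63=111111 pc6: +64 =714
r64=1000000 pc1: +2 =716
r65=1000001 pc2: +4 =720
r66=1000010 pc2: +4 =724
r67=1000011 pc3: +8 =732
r68=1000100 pc2: +4 =736
r69=1000101 pc3: +8 =744
r70=1000110 pc3: +8 =752
r71=1000111 pc4: +16 =768
r72=1001000 pc2: +4 =772
r73=1001001 pc3: +8 =780
r74=1001010 pc3: +8 =788
r75=1001011 pc4: +16 =804
r76=1001100 pc3: +8 =812
r77=1001101 pc4: +16 =828
r78=1001110 pc4: +16 =844
r79=1001111 pc5: +32 =876
r80=1010000 pc2: +4 =880
r81=1010001 pc3: +8 =888
r82=1010010 pc3: +8 =896
r83=1010011 pc4: +16 =912
r84=1010100 pc3: +8 =920
r85=1010101 pc4: +16 =936
r86=1010110 pc4: +16 =952
r87=1010111 pc5: +32 =984
r88=1011000 pc3: +8 =992
r89=1011001 pc4: +16 =1008
r90=1011010 pc4: +16 =1024

Answer: 1024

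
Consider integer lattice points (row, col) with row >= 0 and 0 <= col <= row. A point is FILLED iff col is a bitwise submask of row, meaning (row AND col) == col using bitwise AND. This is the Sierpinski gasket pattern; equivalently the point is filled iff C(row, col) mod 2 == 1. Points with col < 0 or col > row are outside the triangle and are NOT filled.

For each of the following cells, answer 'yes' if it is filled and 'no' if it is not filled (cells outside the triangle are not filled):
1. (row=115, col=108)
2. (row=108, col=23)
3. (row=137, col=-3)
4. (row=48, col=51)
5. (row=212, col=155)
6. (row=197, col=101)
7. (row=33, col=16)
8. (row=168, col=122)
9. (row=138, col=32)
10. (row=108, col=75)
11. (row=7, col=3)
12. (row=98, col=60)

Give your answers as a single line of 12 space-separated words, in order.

Answer: no no no no no no no no no no yes no

Derivation:
(115,108): row=0b1110011, col=0b1101100, row AND col = 0b1100000 = 96; 96 != 108 -> empty
(108,23): row=0b1101100, col=0b10111, row AND col = 0b100 = 4; 4 != 23 -> empty
(137,-3): col outside [0, 137] -> not filled
(48,51): col outside [0, 48] -> not filled
(212,155): row=0b11010100, col=0b10011011, row AND col = 0b10010000 = 144; 144 != 155 -> empty
(197,101): row=0b11000101, col=0b1100101, row AND col = 0b1000101 = 69; 69 != 101 -> empty
(33,16): row=0b100001, col=0b10000, row AND col = 0b0 = 0; 0 != 16 -> empty
(168,122): row=0b10101000, col=0b1111010, row AND col = 0b101000 = 40; 40 != 122 -> empty
(138,32): row=0b10001010, col=0b100000, row AND col = 0b0 = 0; 0 != 32 -> empty
(108,75): row=0b1101100, col=0b1001011, row AND col = 0b1001000 = 72; 72 != 75 -> empty
(7,3): row=0b111, col=0b11, row AND col = 0b11 = 3; 3 == 3 -> filled
(98,60): row=0b1100010, col=0b111100, row AND col = 0b100000 = 32; 32 != 60 -> empty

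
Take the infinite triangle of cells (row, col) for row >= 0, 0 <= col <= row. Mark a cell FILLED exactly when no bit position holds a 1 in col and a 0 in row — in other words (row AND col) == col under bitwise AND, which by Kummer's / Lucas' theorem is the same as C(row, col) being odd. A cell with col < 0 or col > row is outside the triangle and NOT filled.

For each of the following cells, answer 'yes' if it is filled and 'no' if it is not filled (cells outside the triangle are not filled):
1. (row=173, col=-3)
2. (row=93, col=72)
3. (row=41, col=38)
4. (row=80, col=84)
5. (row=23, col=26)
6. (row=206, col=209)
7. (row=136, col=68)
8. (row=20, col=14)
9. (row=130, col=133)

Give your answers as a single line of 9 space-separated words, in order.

Answer: no yes no no no no no no no

Derivation:
(173,-3): col outside [0, 173] -> not filled
(93,72): row=0b1011101, col=0b1001000, row AND col = 0b1001000 = 72; 72 == 72 -> filled
(41,38): row=0b101001, col=0b100110, row AND col = 0b100000 = 32; 32 != 38 -> empty
(80,84): col outside [0, 80] -> not filled
(23,26): col outside [0, 23] -> not filled
(206,209): col outside [0, 206] -> not filled
(136,68): row=0b10001000, col=0b1000100, row AND col = 0b0 = 0; 0 != 68 -> empty
(20,14): row=0b10100, col=0b1110, row AND col = 0b100 = 4; 4 != 14 -> empty
(130,133): col outside [0, 130] -> not filled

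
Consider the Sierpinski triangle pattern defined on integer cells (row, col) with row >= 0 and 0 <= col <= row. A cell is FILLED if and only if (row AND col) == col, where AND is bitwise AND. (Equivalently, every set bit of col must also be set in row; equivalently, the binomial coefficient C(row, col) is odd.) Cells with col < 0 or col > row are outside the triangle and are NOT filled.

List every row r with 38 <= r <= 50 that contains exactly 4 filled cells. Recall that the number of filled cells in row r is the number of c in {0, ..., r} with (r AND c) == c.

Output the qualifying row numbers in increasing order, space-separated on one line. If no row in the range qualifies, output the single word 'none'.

Answer: 40 48

Derivation:
Row r has 2^popcount(r) filled cells, so we need popcount(r) = log2(4) = 2.
Scan r = 38..50 and keep those with exactly 2 one-bits:
r=38=100110 popcount=3 -> skip
r=39=100111 popcount=4 -> skip
r=40=101000 popcount=2 -> KEEP
r=41=101001 popcount=3 -> skip
r=42=101010 popcount=3 -> skip
r=43=101011 popcount=4 -> skip
r=44=101100 popcount=3 -> skip
r=45=101101 popcount=4 -> skip
r=46=101110 popcount=4 -> skip
r=47=101111 popcount=5 -> skip
r=48=110000 popcount=2 -> KEEP
r=49=110001 popcount=3 -> skip
r=50=110010 popcount=3 -> skip
Kept rows: 40 48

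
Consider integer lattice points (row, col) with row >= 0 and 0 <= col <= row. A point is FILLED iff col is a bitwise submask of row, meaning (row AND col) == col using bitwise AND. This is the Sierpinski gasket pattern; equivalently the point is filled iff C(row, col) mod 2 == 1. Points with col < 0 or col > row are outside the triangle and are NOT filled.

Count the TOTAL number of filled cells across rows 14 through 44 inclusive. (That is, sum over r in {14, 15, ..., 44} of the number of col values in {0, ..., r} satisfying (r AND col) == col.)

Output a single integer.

r14=1110 pc3: +8 =8
r15=1111 pc4: +16 =24
r16=10000 pc1: +2 =26
r17=10001 pc2: +4 =30
r18=10010 pc2: +4 =34
r19=10011 pc3: +8 =42
r20=10100 pc2: +4 =46
r21=10101 pc3: +8 =54
r22=10110 pc3: +8 =62
r23=10111 pc4: +16 =78
r24=11000 pc2: +4 =82
r25=11001 pc3: +8 =90
r26=11010 pc3: +8 =98
r27=11011 pc4: +16 =114
r28=11100 pc3: +8 =122
r29=11101 pc4: +16 =138
r30=11110 pc4: +16 =154
r31=11111 pc5: +32 =186
r32=100000 pc1: +2 =188
r33=100001 pc2: +4 =192
r34=100010 pc2: +4 =196
r35=100011 pc3: +8 =204
r36=100100 pc2: +4 =208
r37=100101 pc3: +8 =216
r38=100110 pc3: +8 =224
r39=100111 pc4: +16 =240
r40=101000 pc2: +4 =244
r41=101001 pc3: +8 =252
r42=101010 pc3: +8 =260
r43=101011 pc4: +16 =276
r44=101100 pc3: +8 =284

Answer: 284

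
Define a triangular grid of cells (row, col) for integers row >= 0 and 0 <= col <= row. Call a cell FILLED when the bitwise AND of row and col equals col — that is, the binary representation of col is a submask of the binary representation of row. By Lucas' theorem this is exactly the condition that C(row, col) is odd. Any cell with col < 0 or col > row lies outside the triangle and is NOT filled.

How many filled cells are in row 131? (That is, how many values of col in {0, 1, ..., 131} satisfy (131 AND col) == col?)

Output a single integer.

Answer: 8

Derivation:
131 in binary = 10000011
popcount(131) = number of 1-bits in 10000011 = 3
A col c satisfies (131 AND c) == c iff every set bit of c is also set in 131; each of the 3 set bits of 131 can independently be on or off in c.
count = 2^3 = 8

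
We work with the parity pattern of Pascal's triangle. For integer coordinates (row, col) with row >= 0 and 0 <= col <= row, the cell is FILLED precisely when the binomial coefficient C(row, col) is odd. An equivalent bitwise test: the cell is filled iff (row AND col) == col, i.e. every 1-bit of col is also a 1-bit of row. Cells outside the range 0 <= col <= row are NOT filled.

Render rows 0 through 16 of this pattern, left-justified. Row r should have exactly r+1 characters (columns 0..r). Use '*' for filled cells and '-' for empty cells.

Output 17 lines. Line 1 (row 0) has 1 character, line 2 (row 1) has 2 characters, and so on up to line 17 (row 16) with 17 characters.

r0=0: *
r1=1: **
r2=10: *-*
r3=11: ****
r4=100: *---*
r5=101: **--**
r6=110: *-*-*-*
r7=111: ********
r8=1000: *-------*
r9=1001: **------**
r10=1010: *-*-----*-*
r11=1011: ****----****
r12=1100: *---*---*---*
r13=1101: **--**--**--**
r14=1110: *-*-*-*-*-*-*-*
r15=1111: ****************
r16=10000: *---------------*

Answer: *
**
*-*
****
*---*
**--**
*-*-*-*
********
*-------*
**------**
*-*-----*-*
****----****
*---*---*---*
**--**--**--**
*-*-*-*-*-*-*-*
****************
*---------------*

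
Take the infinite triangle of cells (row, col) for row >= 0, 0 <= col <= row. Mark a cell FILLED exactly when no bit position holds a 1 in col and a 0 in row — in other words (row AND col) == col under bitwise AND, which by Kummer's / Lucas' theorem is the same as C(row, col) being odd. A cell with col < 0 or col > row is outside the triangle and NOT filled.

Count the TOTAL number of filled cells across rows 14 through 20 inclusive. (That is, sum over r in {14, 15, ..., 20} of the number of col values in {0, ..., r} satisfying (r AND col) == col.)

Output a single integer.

r14=1110 pc3: +8 =8
r15=1111 pc4: +16 =24
r16=10000 pc1: +2 =26
r17=10001 pc2: +4 =30
r18=10010 pc2: +4 =34
r19=10011 pc3: +8 =42
r20=10100 pc2: +4 =46

Answer: 46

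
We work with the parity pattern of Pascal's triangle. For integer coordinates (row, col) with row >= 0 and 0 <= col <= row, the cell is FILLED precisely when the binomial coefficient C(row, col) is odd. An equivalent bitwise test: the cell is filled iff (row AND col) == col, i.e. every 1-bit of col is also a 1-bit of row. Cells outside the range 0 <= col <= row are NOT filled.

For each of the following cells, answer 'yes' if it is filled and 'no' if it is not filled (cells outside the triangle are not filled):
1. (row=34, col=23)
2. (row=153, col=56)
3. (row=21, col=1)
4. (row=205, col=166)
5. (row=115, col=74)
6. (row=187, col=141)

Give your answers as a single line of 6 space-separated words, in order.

(34,23): row=0b100010, col=0b10111, row AND col = 0b10 = 2; 2 != 23 -> empty
(153,56): row=0b10011001, col=0b111000, row AND col = 0b11000 = 24; 24 != 56 -> empty
(21,1): row=0b10101, col=0b1, row AND col = 0b1 = 1; 1 == 1 -> filled
(205,166): row=0b11001101, col=0b10100110, row AND col = 0b10000100 = 132; 132 != 166 -> empty
(115,74): row=0b1110011, col=0b1001010, row AND col = 0b1000010 = 66; 66 != 74 -> empty
(187,141): row=0b10111011, col=0b10001101, row AND col = 0b10001001 = 137; 137 != 141 -> empty

Answer: no no yes no no no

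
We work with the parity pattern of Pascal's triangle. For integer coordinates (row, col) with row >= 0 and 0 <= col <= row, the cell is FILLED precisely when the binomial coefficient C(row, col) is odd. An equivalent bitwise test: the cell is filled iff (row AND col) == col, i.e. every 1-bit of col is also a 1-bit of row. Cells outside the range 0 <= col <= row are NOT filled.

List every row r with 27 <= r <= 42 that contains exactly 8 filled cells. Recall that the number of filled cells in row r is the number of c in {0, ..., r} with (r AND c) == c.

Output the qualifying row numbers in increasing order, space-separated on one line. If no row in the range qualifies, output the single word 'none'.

Answer: 28 35 37 38 41 42

Derivation:
Row r has 2^popcount(r) filled cells, so we need popcount(r) = log2(8) = 3.
Scan r = 27..42 and keep those with exactly 3 one-bits:
r=27=11011 popcount=4 -> skip
r=28=11100 popcount=3 -> KEEP
r=29=11101 popcount=4 -> skip
r=30=11110 popcount=4 -> skip
r=31=11111 popcount=5 -> skip
r=32=100000 popcount=1 -> skip
r=33=100001 popcount=2 -> skip
r=34=100010 popcount=2 -> skip
r=35=100011 popcount=3 -> KEEP
r=36=100100 popcount=2 -> skip
r=37=100101 popcount=3 -> KEEP
r=38=100110 popcount=3 -> KEEP
r=39=100111 popcount=4 -> skip
r=40=101000 popcount=2 -> skip
r=41=101001 popcount=3 -> KEEP
r=42=101010 popcount=3 -> KEEP
Kept rows: 28 35 37 38 41 42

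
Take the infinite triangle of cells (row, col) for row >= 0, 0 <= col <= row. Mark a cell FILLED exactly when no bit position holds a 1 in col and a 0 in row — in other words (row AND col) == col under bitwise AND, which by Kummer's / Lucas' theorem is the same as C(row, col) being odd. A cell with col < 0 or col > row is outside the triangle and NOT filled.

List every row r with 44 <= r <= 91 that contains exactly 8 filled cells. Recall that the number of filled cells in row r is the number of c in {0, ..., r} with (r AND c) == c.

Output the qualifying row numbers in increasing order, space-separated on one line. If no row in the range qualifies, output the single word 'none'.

Answer: 44 49 50 52 56 67 69 70 73 74 76 81 82 84 88

Derivation:
Row r has 2^popcount(r) filled cells, so we need popcount(r) = log2(8) = 3.
Scan r = 44..91 and keep those with exactly 3 one-bits:
r=44=101100 popcount=3 -> KEEP
r=45=101101 popcount=4 -> skip
r=46=101110 popcount=4 -> skip
r=47=101111 popcount=5 -> skip
r=48=110000 popcount=2 -> skip
r=49=110001 popcount=3 -> KEEP
r=50=110010 popcount=3 -> KEEP
r=51=110011 popcount=4 -> skip
r=52=110100 popcount=3 -> KEEP
r=53=110101 popcount=4 -> skip
r=54=110110 popcount=4 -> skip
r=55=110111 popcount=5 -> skip
r=56=111000 popcount=3 -> KEEP
r=57=111001 popcount=4 -> skip
r=58=111010 popcount=4 -> skip
r=59=111011 popcount=5 -> skip
r=60=111100 popcount=4 -> skip
r=61=111101 popcount=5 -> skip
r=62=111110 popcount=5 -> skip
r=63=111111 popcount=6 -> skip
r=64=1000000 popcount=1 -> skip
r=65=1000001 popcount=2 -> skip
r=66=1000010 popcount=2 -> skip
r=67=1000011 popcount=3 -> KEEP
r=68=1000100 popcount=2 -> skip
r=69=1000101 popcount=3 -> KEEP
r=70=1000110 popcount=3 -> KEEP
r=71=1000111 popcount=4 -> skip
r=72=1001000 popcount=2 -> skip
r=73=1001001 popcount=3 -> KEEP
r=74=1001010 popcount=3 -> KEEP
r=75=1001011 popcount=4 -> skip
r=76=1001100 popcount=3 -> KEEP
r=77=1001101 popcount=4 -> skip
r=78=1001110 popcount=4 -> skip
r=79=1001111 popcount=5 -> skip
r=80=1010000 popcount=2 -> skip
r=81=1010001 popcount=3 -> KEEP
r=82=1010010 popcount=3 -> KEEP
r=83=1010011 popcount=4 -> skip
r=84=1010100 popcount=3 -> KEEP
r=85=1010101 popcount=4 -> skip
r=86=1010110 popcount=4 -> skip
r=87=1010111 popcount=5 -> skip
r=88=1011000 popcount=3 -> KEEP
r=89=1011001 popcount=4 -> skip
r=90=1011010 popcount=4 -> skip
r=91=1011011 popcount=5 -> skip
Kept rows: 44 49 50 52 56 67 69 70 73 74 76 81 82 84 88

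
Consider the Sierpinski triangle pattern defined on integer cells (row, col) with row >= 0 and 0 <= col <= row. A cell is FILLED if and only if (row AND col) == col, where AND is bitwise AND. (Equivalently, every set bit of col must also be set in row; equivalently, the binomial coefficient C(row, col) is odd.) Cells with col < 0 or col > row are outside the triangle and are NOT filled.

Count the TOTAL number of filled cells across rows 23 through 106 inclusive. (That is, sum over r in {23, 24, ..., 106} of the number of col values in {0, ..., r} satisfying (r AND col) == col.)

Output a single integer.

Answer: 1244

Derivation:
r23=10111 pc4: +16 =16
r24=11000 pc2: +4 =20
r25=11001 pc3: +8 =28
r26=11010 pc3: +8 =36
r27=11011 pc4: +16 =52
r28=11100 pc3: +8 =60
r29=11101 pc4: +16 =76
r30=11110 pc4: +16 =92
r31=11111 pc5: +32 =124
r32=100000 pc1: +2 =126
r33=100001 pc2: +4 =130
r34=100010 pc2: +4 =134
r35=100011 pc3: +8 =142
r36=100100 pc2: +4 =146
r37=100101 pc3: +8 =154
r38=100110 pc3: +8 =162
r39=100111 pc4: +16 =178
r40=101000 pc2: +4 =182
r41=101001 pc3: +8 =190
r42=101010 pc3: +8 =198
r43=101011 pc4: +16 =214
r44=101100 pc3: +8 =222
r45=101101 pc4: +16 =238
r46=101110 pc4: +16 =254
r47=101111 pc5: +32 =286
r48=110000 pc2: +4 =290
r49=110001 pc3: +8 =298
r50=110010 pc3: +8 =306
r51=110011 pc4: +16 =322
r52=110100 pc3: +8 =330
r53=110101 pc4: +16 =346
r54=110110 pc4: +16 =362
r55=110111 pc5: +32 =394
r56=111000 pc3: +8 =402
r57=111001 pc4: +16 =418
r58=111010 pc4: +16 =434
r59=111011 pc5: +32 =466
r60=111100 pc4: +16 =482
r61=111101 pc5: +32 =514
r62=111110 pc5: +32 =546
r63=111111 pc6: +64 =610
r64=1000000 pc1: +2 =612
r65=1000001 pc2: +4 =616
r66=1000010 pc2: +4 =620
r67=1000011 pc3: +8 =628
r68=1000100 pc2: +4 =632
r69=1000101 pc3: +8 =640
r70=1000110 pc3: +8 =648
r71=1000111 pc4: +16 =664
r72=1001000 pc2: +4 =668
r73=1001001 pc3: +8 =676
r74=1001010 pc3: +8 =684
r75=1001011 pc4: +16 =700
r76=1001100 pc3: +8 =708
r77=1001101 pc4: +16 =724
r78=1001110 pc4: +16 =740
r79=1001111 pc5: +32 =772
r80=1010000 pc2: +4 =776
r81=1010001 pc3: +8 =784
r82=1010010 pc3: +8 =792
r83=1010011 pc4: +16 =808
r84=1010100 pc3: +8 =816
r85=1010101 pc4: +16 =832
r86=1010110 pc4: +16 =848
r87=1010111 pc5: +32 =880
r88=1011000 pc3: +8 =888
r89=1011001 pc4: +16 =904
r90=1011010 pc4: +16 =920
r91=1011011 pc5: +32 =952
r92=1011100 pc4: +16 =968
r93=1011101 pc5: +32 =1000
r94=1011110 pc5: +32 =1032
r95=1011111 pc6: +64 =1096
r96=1100000 pc2: +4 =1100
r97=1100001 pc3: +8 =1108
r98=1100010 pc3: +8 =1116
r99=1100011 pc4: +16 =1132
r100=1100100 pc3: +8 =1140
r101=1100101 pc4: +16 =1156
r102=1100110 pc4: +16 =1172
r103=1100111 pc5: +32 =1204
r104=1101000 pc3: +8 =1212
r105=1101001 pc4: +16 =1228
r106=1101010 pc4: +16 =1244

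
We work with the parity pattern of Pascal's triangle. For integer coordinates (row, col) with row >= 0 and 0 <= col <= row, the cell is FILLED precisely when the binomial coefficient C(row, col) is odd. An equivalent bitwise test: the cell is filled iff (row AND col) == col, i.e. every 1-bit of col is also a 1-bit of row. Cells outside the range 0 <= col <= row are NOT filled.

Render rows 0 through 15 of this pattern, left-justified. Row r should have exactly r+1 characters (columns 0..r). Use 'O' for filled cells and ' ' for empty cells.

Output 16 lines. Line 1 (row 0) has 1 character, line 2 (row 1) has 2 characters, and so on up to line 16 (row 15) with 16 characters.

r0=0: O
r1=1: OO
r2=10: O O
r3=11: OOOO
r4=100: O   O
r5=101: OO  OO
r6=110: O O O O
r7=111: OOOOOOOO
r8=1000: O       O
r9=1001: OO      OO
r10=1010: O O     O O
r11=1011: OOOO    OOOO
r12=1100: O   O   O   O
r13=1101: OO  OO  OO  OO
r14=1110: O O O O O O O O
r15=1111: OOOOOOOOOOOOOOOO

Answer: O
OO
O O
OOOO
O   O
OO  OO
O O O O
OOOOOOOO
O       O
OO      OO
O O     O O
OOOO    OOOO
O   O   O   O
OO  OO  OO  OO
O O O O O O O O
OOOOOOOOOOOOOOOO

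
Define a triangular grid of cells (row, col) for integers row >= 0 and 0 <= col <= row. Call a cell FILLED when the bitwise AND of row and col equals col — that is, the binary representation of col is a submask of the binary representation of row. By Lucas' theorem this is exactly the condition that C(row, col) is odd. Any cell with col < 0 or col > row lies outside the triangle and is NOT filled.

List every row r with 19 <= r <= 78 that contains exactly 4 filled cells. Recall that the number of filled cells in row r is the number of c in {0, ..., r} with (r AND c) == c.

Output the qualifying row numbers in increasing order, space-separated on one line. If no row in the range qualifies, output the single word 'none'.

Answer: 20 24 33 34 36 40 48 65 66 68 72

Derivation:
Row r has 2^popcount(r) filled cells, so we need popcount(r) = log2(4) = 2.
Scan r = 19..78 and keep those with exactly 2 one-bits:
r=19=10011 popcount=3 -> skip
r=20=10100 popcount=2 -> KEEP
r=21=10101 popcount=3 -> skip
r=22=10110 popcount=3 -> skip
r=23=10111 popcount=4 -> skip
r=24=11000 popcount=2 -> KEEP
r=25=11001 popcount=3 -> skip
r=26=11010 popcount=3 -> skip
r=27=11011 popcount=4 -> skip
r=28=11100 popcount=3 -> skip
r=29=11101 popcount=4 -> skip
r=30=11110 popcount=4 -> skip
r=31=11111 popcount=5 -> skip
r=32=100000 popcount=1 -> skip
r=33=100001 popcount=2 -> KEEP
r=34=100010 popcount=2 -> KEEP
r=35=100011 popcount=3 -> skip
r=36=100100 popcount=2 -> KEEP
r=37=100101 popcount=3 -> skip
r=38=100110 popcount=3 -> skip
r=39=100111 popcount=4 -> skip
r=40=101000 popcount=2 -> KEEP
r=41=101001 popcount=3 -> skip
r=42=101010 popcount=3 -> skip
r=43=101011 popcount=4 -> skip
r=44=101100 popcount=3 -> skip
r=45=101101 popcount=4 -> skip
r=46=101110 popcount=4 -> skip
r=47=101111 popcount=5 -> skip
r=48=110000 popcount=2 -> KEEP
r=49=110001 popcount=3 -> skip
r=50=110010 popcount=3 -> skip
r=51=110011 popcount=4 -> skip
r=52=110100 popcount=3 -> skip
r=53=110101 popcount=4 -> skip
r=54=110110 popcount=4 -> skip
r=55=110111 popcount=5 -> skip
r=56=111000 popcount=3 -> skip
r=57=111001 popcount=4 -> skip
r=58=111010 popcount=4 -> skip
r=59=111011 popcount=5 -> skip
r=60=111100 popcount=4 -> skip
r=61=111101 popcount=5 -> skip
r=62=111110 popcount=5 -> skip
r=63=111111 popcount=6 -> skip
r=64=1000000 popcount=1 -> skip
r=65=1000001 popcount=2 -> KEEP
r=66=1000010 popcount=2 -> KEEP
r=67=1000011 popcount=3 -> skip
r=68=1000100 popcount=2 -> KEEP
r=69=1000101 popcount=3 -> skip
r=70=1000110 popcount=3 -> skip
r=71=1000111 popcount=4 -> skip
r=72=1001000 popcount=2 -> KEEP
r=73=1001001 popcount=3 -> skip
r=74=1001010 popcount=3 -> skip
r=75=1001011 popcount=4 -> skip
r=76=1001100 popcount=3 -> skip
r=77=1001101 popcount=4 -> skip
r=78=1001110 popcount=4 -> skip
Kept rows: 20 24 33 34 36 40 48 65 66 68 72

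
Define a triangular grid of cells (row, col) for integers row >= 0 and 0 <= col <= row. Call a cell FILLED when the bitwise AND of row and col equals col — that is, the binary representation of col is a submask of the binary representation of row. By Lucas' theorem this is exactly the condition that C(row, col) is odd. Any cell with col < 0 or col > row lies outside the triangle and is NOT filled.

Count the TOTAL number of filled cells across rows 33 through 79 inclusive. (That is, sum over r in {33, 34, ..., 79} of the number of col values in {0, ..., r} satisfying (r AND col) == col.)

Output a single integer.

Answer: 646

Derivation:
r33=100001 pc2: +4 =4
r34=100010 pc2: +4 =8
r35=100011 pc3: +8 =16
r36=100100 pc2: +4 =20
r37=100101 pc3: +8 =28
r38=100110 pc3: +8 =36
r39=100111 pc4: +16 =52
r40=101000 pc2: +4 =56
r41=101001 pc3: +8 =64
r42=101010 pc3: +8 =72
r43=101011 pc4: +16 =88
r44=101100 pc3: +8 =96
r45=101101 pc4: +16 =112
r46=101110 pc4: +16 =128
r47=101111 pc5: +32 =160
r48=110000 pc2: +4 =164
r49=110001 pc3: +8 =172
r50=110010 pc3: +8 =180
r51=110011 pc4: +16 =196
r52=110100 pc3: +8 =204
r53=110101 pc4: +16 =220
r54=110110 pc4: +16 =236
r55=110111 pc5: +32 =268
r56=111000 pc3: +8 =276
r57=111001 pc4: +16 =292
r58=111010 pc4: +16 =308
r59=111011 pc5: +32 =340
r60=111100 pc4: +16 =356
r61=111101 pc5: +32 =388
r62=111110 pc5: +32 =420
r63=111111 pc6: +64 =484
r64=1000000 pc1: +2 =486
r65=1000001 pc2: +4 =490
r66=1000010 pc2: +4 =494
r67=1000011 pc3: +8 =502
r68=1000100 pc2: +4 =506
r69=1000101 pc3: +8 =514
r70=1000110 pc3: +8 =522
r71=1000111 pc4: +16 =538
r72=1001000 pc2: +4 =542
r73=1001001 pc3: +8 =550
r74=1001010 pc3: +8 =558
r75=1001011 pc4: +16 =574
r76=1001100 pc3: +8 =582
r77=1001101 pc4: +16 =598
r78=1001110 pc4: +16 =614
r79=1001111 pc5: +32 =646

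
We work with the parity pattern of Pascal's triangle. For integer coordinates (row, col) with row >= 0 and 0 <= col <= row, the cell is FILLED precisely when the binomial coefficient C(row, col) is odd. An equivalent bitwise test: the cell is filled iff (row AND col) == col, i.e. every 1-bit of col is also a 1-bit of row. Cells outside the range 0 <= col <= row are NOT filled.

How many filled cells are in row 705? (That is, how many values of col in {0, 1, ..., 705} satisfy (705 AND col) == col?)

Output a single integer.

Answer: 16

Derivation:
705 in binary = 1011000001
popcount(705) = number of 1-bits in 1011000001 = 4
A col c satisfies (705 AND c) == c iff every set bit of c is also set in 705; each of the 4 set bits of 705 can independently be on or off in c.
count = 2^4 = 16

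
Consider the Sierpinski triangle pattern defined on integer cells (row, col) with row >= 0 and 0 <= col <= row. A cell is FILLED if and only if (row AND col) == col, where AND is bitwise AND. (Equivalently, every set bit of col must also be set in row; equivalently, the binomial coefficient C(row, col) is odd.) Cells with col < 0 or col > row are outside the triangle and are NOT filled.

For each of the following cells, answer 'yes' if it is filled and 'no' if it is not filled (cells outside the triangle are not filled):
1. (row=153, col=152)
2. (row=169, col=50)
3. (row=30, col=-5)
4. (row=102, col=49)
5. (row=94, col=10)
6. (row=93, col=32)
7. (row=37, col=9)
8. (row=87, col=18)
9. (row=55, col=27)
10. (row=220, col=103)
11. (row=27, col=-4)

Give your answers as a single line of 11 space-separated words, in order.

Answer: yes no no no yes no no yes no no no

Derivation:
(153,152): row=0b10011001, col=0b10011000, row AND col = 0b10011000 = 152; 152 == 152 -> filled
(169,50): row=0b10101001, col=0b110010, row AND col = 0b100000 = 32; 32 != 50 -> empty
(30,-5): col outside [0, 30] -> not filled
(102,49): row=0b1100110, col=0b110001, row AND col = 0b100000 = 32; 32 != 49 -> empty
(94,10): row=0b1011110, col=0b1010, row AND col = 0b1010 = 10; 10 == 10 -> filled
(93,32): row=0b1011101, col=0b100000, row AND col = 0b0 = 0; 0 != 32 -> empty
(37,9): row=0b100101, col=0b1001, row AND col = 0b1 = 1; 1 != 9 -> empty
(87,18): row=0b1010111, col=0b10010, row AND col = 0b10010 = 18; 18 == 18 -> filled
(55,27): row=0b110111, col=0b11011, row AND col = 0b10011 = 19; 19 != 27 -> empty
(220,103): row=0b11011100, col=0b1100111, row AND col = 0b1000100 = 68; 68 != 103 -> empty
(27,-4): col outside [0, 27] -> not filled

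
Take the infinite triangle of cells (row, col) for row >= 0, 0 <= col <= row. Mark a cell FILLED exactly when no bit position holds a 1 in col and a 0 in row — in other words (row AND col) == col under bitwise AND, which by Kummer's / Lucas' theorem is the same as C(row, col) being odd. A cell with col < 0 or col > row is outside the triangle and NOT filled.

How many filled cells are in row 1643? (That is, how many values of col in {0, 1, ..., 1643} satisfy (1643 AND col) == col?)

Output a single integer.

Answer: 128

Derivation:
1643 in binary = 11001101011
popcount(1643) = number of 1-bits in 11001101011 = 7
A col c satisfies (1643 AND c) == c iff every set bit of c is also set in 1643; each of the 7 set bits of 1643 can independently be on or off in c.
count = 2^7 = 128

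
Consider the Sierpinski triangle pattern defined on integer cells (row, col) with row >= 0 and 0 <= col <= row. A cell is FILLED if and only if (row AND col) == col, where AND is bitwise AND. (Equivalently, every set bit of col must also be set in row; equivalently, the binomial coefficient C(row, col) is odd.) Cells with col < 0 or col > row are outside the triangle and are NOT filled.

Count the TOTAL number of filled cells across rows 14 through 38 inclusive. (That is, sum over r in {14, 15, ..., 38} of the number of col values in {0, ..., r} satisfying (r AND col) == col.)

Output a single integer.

r14=1110 pc3: +8 =8
r15=1111 pc4: +16 =24
r16=10000 pc1: +2 =26
r17=10001 pc2: +4 =30
r18=10010 pc2: +4 =34
r19=10011 pc3: +8 =42
r20=10100 pc2: +4 =46
r21=10101 pc3: +8 =54
r22=10110 pc3: +8 =62
r23=10111 pc4: +16 =78
r24=11000 pc2: +4 =82
r25=11001 pc3: +8 =90
r26=11010 pc3: +8 =98
r27=11011 pc4: +16 =114
r28=11100 pc3: +8 =122
r29=11101 pc4: +16 =138
r30=11110 pc4: +16 =154
r31=11111 pc5: +32 =186
r32=100000 pc1: +2 =188
r33=100001 pc2: +4 =192
r34=100010 pc2: +4 =196
r35=100011 pc3: +8 =204
r36=100100 pc2: +4 =208
r37=100101 pc3: +8 =216
r38=100110 pc3: +8 =224

Answer: 224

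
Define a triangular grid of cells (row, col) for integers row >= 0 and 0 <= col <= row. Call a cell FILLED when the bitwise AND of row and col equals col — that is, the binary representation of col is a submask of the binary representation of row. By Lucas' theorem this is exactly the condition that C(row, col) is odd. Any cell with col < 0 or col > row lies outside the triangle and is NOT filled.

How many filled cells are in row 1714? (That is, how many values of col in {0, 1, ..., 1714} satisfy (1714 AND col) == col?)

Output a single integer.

1714 in binary = 11010110010
popcount(1714) = number of 1-bits in 11010110010 = 6
A col c satisfies (1714 AND c) == c iff every set bit of c is also set in 1714; each of the 6 set bits of 1714 can independently be on or off in c.
count = 2^6 = 64

Answer: 64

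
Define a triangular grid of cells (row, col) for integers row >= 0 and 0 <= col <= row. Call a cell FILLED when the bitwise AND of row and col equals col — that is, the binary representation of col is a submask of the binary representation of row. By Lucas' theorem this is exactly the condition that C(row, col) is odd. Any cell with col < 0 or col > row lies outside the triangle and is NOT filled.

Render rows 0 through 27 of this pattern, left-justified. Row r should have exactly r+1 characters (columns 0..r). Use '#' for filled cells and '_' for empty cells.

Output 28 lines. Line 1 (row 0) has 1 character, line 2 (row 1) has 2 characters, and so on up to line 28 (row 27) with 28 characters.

r0=0: #
r1=1: ##
r2=10: #_#
r3=11: ####
r4=100: #___#
r5=101: ##__##
r6=110: #_#_#_#
r7=111: ########
r8=1000: #_______#
r9=1001: ##______##
r10=1010: #_#_____#_#
r11=1011: ####____####
r12=1100: #___#___#___#
r13=1101: ##__##__##__##
r14=1110: #_#_#_#_#_#_#_#
r15=1111: ################
r16=10000: #_______________#
r17=10001: ##______________##
r18=10010: #_#_____________#_#
r19=10011: ####____________####
r20=10100: #___#___________#___#
r21=10101: ##__##__________##__##
r22=10110: #_#_#_#_________#_#_#_#
r23=10111: ########________########
r24=11000: #_______#_______#_______#
r25=11001: ##______##______##______##
r26=11010: #_#_____#_#_____#_#_____#_#
r27=11011: ####____####____####____####

Answer: #
##
#_#
####
#___#
##__##
#_#_#_#
########
#_______#
##______##
#_#_____#_#
####____####
#___#___#___#
##__##__##__##
#_#_#_#_#_#_#_#
################
#_______________#
##______________##
#_#_____________#_#
####____________####
#___#___________#___#
##__##__________##__##
#_#_#_#_________#_#_#_#
########________########
#_______#_______#_______#
##______##______##______##
#_#_____#_#_____#_#_____#_#
####____####____####____####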